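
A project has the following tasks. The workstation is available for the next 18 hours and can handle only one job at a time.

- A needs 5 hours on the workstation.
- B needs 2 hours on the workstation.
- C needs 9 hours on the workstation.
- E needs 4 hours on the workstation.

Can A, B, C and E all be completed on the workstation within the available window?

Running back to back, the jobs need 5 + 2 + 9 + 4 = 20 hours on the workstation.
Since 20 > 18, they cannot all fit.

No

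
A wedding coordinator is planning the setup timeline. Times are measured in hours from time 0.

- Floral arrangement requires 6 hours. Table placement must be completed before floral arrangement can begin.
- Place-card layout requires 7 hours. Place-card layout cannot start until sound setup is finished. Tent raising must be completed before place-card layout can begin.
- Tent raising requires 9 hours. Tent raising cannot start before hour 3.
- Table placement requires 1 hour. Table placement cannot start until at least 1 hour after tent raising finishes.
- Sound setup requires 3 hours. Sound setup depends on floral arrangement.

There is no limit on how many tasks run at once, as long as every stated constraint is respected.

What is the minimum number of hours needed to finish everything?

30

Tent raising cannot begin until its own release at hour 3. It runs from hour 3 to 3 + 9 = hour 12.
Table placement waits on tent raising (finishes hour 12, plus 1-hour gap → hour 13), so it starts at hour 13 and finishes at 13 + 1 = hour 14.
After table placement (finishes hour 14), floral arrangement can start at hour 14 and finishes at hour 20.
After floral arrangement (finishes hour 20), sound setup can start at hour 20 and finishes at hour 23.
Place-card layout has to wait for sound setup (finishes hour 23); tent raising (finishes hour 12). The latest of these is hour 23, so place-card layout runs hour 23 to 23 + 7 = hour 30.
All tasks are finished once the last one completes. Finish times: Tent raising at 12, Table placement at 14, Floral arrangement at 20, Sound setup at 23, Place-card layout at 30. The latest is hour 30.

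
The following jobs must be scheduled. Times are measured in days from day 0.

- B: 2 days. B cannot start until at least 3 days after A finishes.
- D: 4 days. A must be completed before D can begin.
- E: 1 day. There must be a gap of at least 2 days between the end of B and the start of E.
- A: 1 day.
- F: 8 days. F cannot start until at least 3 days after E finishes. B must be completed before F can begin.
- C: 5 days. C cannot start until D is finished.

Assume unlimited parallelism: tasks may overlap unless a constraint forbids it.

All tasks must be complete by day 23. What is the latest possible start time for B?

7

To finish by day 23, F (duration 8) must start no later than day 15.
Since F (must start by day 15, minus 3-day gap → day 12) depends on it, E must finish by day 12. Backing off its 1-day duration gives a latest start of day 11.
B must finish in time for E (must start by day 11, minus 2-day gap → day 9); F (must start by day 15). The tightest is day 9, so B must start by 9 − 2 = day 7.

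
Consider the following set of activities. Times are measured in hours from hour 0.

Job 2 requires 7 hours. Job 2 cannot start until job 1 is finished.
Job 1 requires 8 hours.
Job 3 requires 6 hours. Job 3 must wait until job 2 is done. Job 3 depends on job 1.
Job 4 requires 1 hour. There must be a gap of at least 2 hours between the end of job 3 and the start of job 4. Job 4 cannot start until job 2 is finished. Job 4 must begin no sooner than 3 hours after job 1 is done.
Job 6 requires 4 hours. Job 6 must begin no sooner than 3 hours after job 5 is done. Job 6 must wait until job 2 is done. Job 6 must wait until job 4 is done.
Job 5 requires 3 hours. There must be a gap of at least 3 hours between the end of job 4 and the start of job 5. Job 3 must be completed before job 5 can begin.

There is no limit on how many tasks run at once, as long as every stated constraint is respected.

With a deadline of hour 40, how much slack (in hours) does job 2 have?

3

Job 1 can start immediately at hour 0; it finishes at hour 8.
Job 2 waits on job 1 (finishes hour 8), so it starts at hour 8 and finishes at 8 + 7 = hour 15.

Working backward from the deadline:
Job 6 must finish by hour 40; it takes 4 hours, so it must start by 40 − 4 = hour 36.
Job 5 has to be done before job 6 (must start by hour 36, minus 3-hour gap → hour 33). That means finishing by hour 33, i.e. starting by 33 − 3 = hour 30.
Job 4 has several dependents: job 5 (must start by hour 30, minus 3-hour gap → hour 27); job 6 (must start by hour 36). The earliest of those limits is hour 27, so job 4 must start by 27 − 1 = hour 26.
Job 3 feeds job 4 (must start by hour 26, minus 2-hour gap → hour 24); job 5 (must start by hour 30). Taking the minimum, job 3 must finish by hour 24 and start by 24 − 6 = hour 18.
For job 2: job 3 (must start by hour 18); job 4 (must start by hour 26); job 6 (must start by hour 36). The most restrictive is hour 18; with a 7-hour duration, job 2 must start by hour 11.
So job 2 can start as early as hour 8 and as late as hour 11, giving 11 − 8 = 3 hours of slack.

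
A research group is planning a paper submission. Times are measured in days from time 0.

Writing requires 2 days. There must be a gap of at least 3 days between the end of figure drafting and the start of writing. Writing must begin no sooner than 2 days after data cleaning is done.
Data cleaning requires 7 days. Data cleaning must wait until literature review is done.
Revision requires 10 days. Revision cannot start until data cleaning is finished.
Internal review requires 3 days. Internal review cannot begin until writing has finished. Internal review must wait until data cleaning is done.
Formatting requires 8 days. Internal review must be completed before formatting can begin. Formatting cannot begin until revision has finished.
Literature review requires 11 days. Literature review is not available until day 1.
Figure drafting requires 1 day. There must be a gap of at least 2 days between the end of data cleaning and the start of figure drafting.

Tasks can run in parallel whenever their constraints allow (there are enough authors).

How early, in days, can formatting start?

Literature review waits on its own release at day 1, so it starts at day 1 and finishes at 1 + 11 = day 12.
Data cleaning cannot begin until literature review (finishes day 12). It runs from day 12 to 12 + 7 = day 19.
After data cleaning (finishes day 19), revision can start at day 19 and finishes at day 29.
Figure drafting waits on data cleaning (finishes day 19, plus 2-day gap → day 21), so it starts at day 21 and finishes at 21 + 1 = day 22.
For writing: figure drafting (finishes day 22, plus 3-day gap → day 25); data cleaning (finishes day 19, plus 2-day gap → day 21). Taking the maximum gives a start of day 25, and it finishes at 25 + 2 = day 27.
Internal review has to wait for writing (finishes day 27); data cleaning (finishes day 19). The latest of these is day 27, so internal review runs day 27 to 27 + 3 = day 30.
Formatting waits on internal review (finishes day 30); revision (finishes day 29). The latest of these is day 30, which is the earliest formatting can start.

30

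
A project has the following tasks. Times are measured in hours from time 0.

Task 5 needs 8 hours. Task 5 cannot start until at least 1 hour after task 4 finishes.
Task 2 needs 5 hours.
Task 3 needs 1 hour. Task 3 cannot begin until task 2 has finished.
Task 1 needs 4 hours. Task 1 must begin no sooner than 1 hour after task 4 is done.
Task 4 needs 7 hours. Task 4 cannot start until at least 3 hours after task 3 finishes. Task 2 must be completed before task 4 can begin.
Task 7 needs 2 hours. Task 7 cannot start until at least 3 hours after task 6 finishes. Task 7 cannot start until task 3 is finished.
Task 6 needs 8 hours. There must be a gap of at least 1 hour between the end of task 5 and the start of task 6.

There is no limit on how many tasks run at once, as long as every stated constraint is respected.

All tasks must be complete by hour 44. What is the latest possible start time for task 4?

14

Task 1 has no dependents, so it just needs to finish by hour 44. Starting by 44 − 4 = hour 40 achieves that.
To finish by hour 44, task 7 (duration 2) must start no later than hour 42.
Task 6 must finish before task 7 (must start by hour 42, minus 3-hour gap → hour 39). With an 8-hour duration, task 6 must start by 39 − 8 = hour 31.
Since task 6 (must start by hour 31, minus 1-hour gap → hour 30) depends on it, task 5 must finish by hour 30. Backing off its 8-hour duration gives a latest start of hour 22.
Task 4 has several dependents: task 1 (must start by hour 40, minus 1-hour gap → hour 39); task 5 (must start by hour 22, minus 1-hour gap → hour 21). The earliest of those limits is hour 21, so task 4 must start by 21 − 7 = hour 14.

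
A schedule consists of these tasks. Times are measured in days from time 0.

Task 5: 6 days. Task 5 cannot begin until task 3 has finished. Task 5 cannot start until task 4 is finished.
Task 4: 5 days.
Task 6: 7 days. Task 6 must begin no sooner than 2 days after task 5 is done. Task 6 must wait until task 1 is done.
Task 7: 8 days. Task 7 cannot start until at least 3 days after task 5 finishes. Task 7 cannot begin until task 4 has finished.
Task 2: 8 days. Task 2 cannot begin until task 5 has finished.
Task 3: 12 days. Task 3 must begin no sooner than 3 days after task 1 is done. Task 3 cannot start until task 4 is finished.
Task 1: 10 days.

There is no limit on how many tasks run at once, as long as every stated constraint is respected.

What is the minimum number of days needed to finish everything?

42

Nothing blocks task 4, so it runs from day 0 to day 5.
Task 1 can start immediately at day 0; it finishes at day 10.
Task 3 has to wait for task 1 (finishes day 10, plus 3-day gap → day 13); task 4 (finishes day 5). The latest of these is day 13, so task 3 runs day 13 to 13 + 12 = day 25.
For task 5: task 3 (finishes day 25); task 4 (finishes day 5). Taking the maximum gives a start of day 25, and it finishes at 25 + 6 = day 31.
Task 7 needs all of task 5 (finishes day 31, plus 3-day gap → day 34); task 4 (finishes day 5). That puts its earliest start at day 34; it finishes at 34 + 8 = day 42.
For task 6: task 5 (finishes day 31, plus 2-day gap → day 33); task 1 (finishes day 10). Taking the maximum gives a start of day 33, and it finishes at 33 + 7 = day 40.
After task 5 (finishes day 31), task 2 can start at day 31 and finishes at day 39.
All tasks are finished once the last one completes. Finish times: Task 1 at 10, Task 2 at 39, Task 3 at 25, Task 4 at 5, Task 5 at 31, Task 6 at 40, Task 7 at 42. The latest is day 42.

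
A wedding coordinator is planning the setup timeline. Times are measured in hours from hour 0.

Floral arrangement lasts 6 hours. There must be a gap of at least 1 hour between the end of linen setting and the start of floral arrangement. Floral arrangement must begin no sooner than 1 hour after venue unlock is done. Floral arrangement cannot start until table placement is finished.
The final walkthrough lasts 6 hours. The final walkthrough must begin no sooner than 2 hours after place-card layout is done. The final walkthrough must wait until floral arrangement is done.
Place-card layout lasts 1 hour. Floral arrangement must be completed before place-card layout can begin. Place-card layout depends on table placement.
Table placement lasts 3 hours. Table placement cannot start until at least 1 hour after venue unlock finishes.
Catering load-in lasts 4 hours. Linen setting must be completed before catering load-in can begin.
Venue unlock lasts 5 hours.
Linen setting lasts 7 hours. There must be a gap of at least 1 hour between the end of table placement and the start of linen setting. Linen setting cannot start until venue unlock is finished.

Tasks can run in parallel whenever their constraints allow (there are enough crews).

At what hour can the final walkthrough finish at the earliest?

Nothing blocks venue unlock, so it runs from hour 0 to hour 5.
Table placement waits on venue unlock (finishes hour 5, plus 1-hour gap → hour 6), so it starts at hour 6 and finishes at 6 + 3 = hour 9.
Linen setting cannot start until table placement (finishes hour 9, plus 1-hour gap → hour 10); venue unlock (finishes hour 5). The controlling bound is hour 10, so linen setting finishes at 10 + 7 = hour 17.
Floral arrangement has to wait for linen setting (finishes hour 17, plus 1-hour gap → hour 18); venue unlock (finishes hour 5, plus 1-hour gap → hour 6); table placement (finishes hour 9). The latest of these is hour 18, so floral arrangement runs hour 18 to 18 + 6 = hour 24.
Place-card layout has to wait for floral arrangement (finishes hour 24); table placement (finishes hour 9). The latest of these is hour 24, so place-card layout runs hour 24 to 24 + 1 = hour 25.
For the final walkthrough: place-card layout (finishes hour 25, plus 2-hour gap → hour 27); floral arrangement (finishes hour 24). Taking the maximum gives a start of hour 27, and it finishes at 27 + 6 = hour 33.

33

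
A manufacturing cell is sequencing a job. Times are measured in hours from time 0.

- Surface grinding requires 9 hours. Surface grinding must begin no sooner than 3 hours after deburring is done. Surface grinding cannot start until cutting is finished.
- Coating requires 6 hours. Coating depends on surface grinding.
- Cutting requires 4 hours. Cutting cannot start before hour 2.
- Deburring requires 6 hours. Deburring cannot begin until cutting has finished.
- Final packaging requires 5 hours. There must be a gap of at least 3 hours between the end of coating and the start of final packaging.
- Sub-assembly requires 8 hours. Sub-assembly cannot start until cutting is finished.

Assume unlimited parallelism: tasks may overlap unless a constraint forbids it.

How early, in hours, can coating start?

24

Cutting waits on its own release at hour 2, so it starts at hour 2 and finishes at 2 + 4 = hour 6.
Deburring cannot begin until cutting (finishes hour 6). It runs from hour 6 to 6 + 6 = hour 12.
Surface grinding needs all of deburring (finishes hour 12, plus 3-hour gap → hour 15); cutting (finishes hour 6). That puts its earliest start at hour 15; it finishes at 15 + 9 = hour 24.
Coating waits on surface grinding (finishes hour 24), so the earliest it can start is hour 24.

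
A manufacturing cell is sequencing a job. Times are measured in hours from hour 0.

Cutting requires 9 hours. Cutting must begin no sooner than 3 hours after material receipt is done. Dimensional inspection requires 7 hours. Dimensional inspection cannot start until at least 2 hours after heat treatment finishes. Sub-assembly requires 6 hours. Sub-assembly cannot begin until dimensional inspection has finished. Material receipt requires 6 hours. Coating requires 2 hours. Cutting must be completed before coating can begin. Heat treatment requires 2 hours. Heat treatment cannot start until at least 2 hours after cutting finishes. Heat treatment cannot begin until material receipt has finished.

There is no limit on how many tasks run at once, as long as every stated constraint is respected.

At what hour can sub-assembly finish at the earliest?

Nothing blocks material receipt, so it runs from hour 0 to hour 6.
Cutting cannot begin until material receipt (finishes hour 6, plus 3-hour gap → hour 9). It runs from hour 9 to 9 + 9 = hour 18.
Heat treatment has to wait for cutting (finishes hour 18, plus 2-hour gap → hour 20); material receipt (finishes hour 6). The latest of these is hour 20, so heat treatment runs hour 20 to 20 + 2 = hour 22.
Dimensional inspection waits on heat treatment (finishes hour 22, plus 2-hour gap → hour 24), so it starts at hour 24 and finishes at 24 + 7 = hour 31.
Sub-assembly waits on dimensional inspection (finishes hour 31), so it starts at hour 31 and finishes at 31 + 6 = hour 37.

37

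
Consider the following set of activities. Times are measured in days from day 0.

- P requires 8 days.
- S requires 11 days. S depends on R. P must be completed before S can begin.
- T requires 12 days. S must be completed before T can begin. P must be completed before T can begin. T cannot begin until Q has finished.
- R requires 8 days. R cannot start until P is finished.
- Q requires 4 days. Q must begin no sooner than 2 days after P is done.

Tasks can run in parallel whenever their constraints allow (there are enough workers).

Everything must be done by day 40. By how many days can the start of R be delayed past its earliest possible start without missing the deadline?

1

Nothing blocks P, so it runs from day 0 to day 8.
R cannot begin until P (finishes day 8). It runs from day 8 to 8 + 8 = day 16.

Working backward from the deadline:
Nothing follows T; the deadline of day 40 is its only limit. It must start by 40 − 12 = day 28.
S must finish before T (must start by day 28). With an 11-day duration, S must start by 28 − 11 = day 17.
R feeds into S (must start by day 17); so R must finish by day 17 and therefore start by day 9.
So R can start as early as day 8 and as late as day 9, giving 9 − 8 = 1 day of slack.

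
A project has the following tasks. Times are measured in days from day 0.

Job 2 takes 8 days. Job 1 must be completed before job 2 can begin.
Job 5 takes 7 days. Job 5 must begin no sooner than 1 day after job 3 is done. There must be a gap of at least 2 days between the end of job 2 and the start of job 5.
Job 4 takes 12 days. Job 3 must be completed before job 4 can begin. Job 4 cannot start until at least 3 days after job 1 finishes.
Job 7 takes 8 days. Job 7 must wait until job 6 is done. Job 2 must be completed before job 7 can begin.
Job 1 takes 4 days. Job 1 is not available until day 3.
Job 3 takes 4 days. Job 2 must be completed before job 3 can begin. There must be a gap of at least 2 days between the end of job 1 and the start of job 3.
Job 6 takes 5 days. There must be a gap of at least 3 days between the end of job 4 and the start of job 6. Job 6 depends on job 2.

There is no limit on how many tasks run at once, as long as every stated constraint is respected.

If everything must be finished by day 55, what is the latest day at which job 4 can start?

27

Job 7 has no dependents, so it just needs to finish by day 55. Starting by 55 − 8 = day 47 achieves that.
Job 6 has to be done before job 7 (must start by day 47). That means finishing by day 47, i.e. starting by 47 − 5 = day 42.
Since job 6 (must start by day 42, minus 3-day gap → day 39) depends on it, job 4 must finish by day 39. Backing off its 12-day duration gives a latest start of day 27.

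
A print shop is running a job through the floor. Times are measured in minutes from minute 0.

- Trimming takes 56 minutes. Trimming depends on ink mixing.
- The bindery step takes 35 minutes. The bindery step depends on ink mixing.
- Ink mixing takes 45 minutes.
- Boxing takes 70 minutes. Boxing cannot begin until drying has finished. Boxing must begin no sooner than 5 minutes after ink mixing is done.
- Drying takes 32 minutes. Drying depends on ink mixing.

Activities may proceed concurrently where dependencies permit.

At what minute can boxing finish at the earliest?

Nothing blocks ink mixing, so it runs from minute 0 to minute 45.
Drying waits on ink mixing (finishes minute 45), so it starts at minute 45 and finishes at 45 + 32 = minute 77.
Boxing has to wait for drying (finishes minute 77); ink mixing (finishes minute 45, plus 5-minute gap → minute 50). The latest of these is minute 77, so boxing runs minute 77 to 77 + 70 = minute 147.

147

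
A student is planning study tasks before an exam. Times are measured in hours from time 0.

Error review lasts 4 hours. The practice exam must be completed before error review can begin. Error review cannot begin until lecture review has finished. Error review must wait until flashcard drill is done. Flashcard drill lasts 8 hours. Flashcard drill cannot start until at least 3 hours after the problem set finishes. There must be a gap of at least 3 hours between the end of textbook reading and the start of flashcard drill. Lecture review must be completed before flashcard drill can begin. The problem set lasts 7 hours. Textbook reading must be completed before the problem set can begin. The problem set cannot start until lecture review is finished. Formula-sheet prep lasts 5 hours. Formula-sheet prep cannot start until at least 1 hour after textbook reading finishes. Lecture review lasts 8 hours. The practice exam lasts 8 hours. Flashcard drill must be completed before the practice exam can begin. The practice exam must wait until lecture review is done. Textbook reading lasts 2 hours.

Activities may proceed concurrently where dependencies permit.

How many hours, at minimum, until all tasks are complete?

Lecture review can start immediately at hour 0; it finishes at hour 8.
Textbook reading has no prerequisites, so it starts at hour 0 and finishes at hour 2.
Formula-sheet prep waits on textbook reading (finishes hour 2, plus 1-hour gap → hour 3), so it starts at hour 3 and finishes at 3 + 5 = hour 8.
The problem set needs all of textbook reading (finishes hour 2); lecture review (finishes hour 8). That puts its earliest start at hour 8; it finishes at 8 + 7 = hour 15.
Flashcard drill has to wait for the problem set (finishes hour 15, plus 3-hour gap → hour 18); textbook reading (finishes hour 2, plus 3-hour gap → hour 5); lecture review (finishes hour 8). The latest of these is hour 18, so flashcard drill runs hour 18 to 18 + 8 = hour 26.
The practice exam has to wait for flashcard drill (finishes hour 26); lecture review (finishes hour 8). The latest of these is hour 26, so the practice exam runs hour 26 to 26 + 8 = hour 34.
Error review needs all of the practice exam (finishes hour 34); lecture review (finishes hour 8); flashcard drill (finishes hour 26). That puts its earliest start at hour 34; it finishes at 34 + 4 = hour 38.
All tasks are finished once the last one completes. Finish times: Textbook reading at 2, Lecture review at 8, The problem set at 15, Flashcard drill at 26, The practice exam at 34, Error review at 38, Formula-sheet prep at 8. The latest is hour 38.

38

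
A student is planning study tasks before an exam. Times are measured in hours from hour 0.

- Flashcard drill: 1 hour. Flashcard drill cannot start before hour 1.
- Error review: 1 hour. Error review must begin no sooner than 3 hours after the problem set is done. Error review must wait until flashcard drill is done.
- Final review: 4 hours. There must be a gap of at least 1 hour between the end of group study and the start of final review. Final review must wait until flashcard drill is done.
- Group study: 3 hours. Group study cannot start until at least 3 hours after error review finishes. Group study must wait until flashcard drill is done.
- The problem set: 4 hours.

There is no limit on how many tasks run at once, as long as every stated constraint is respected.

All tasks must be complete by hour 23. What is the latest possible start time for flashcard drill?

Final review has no dependents, so it just needs to finish by hour 23. Starting by 23 − 4 = hour 19 achieves that.
Group study has to be done before final review (must start by hour 19, minus 1-hour gap → hour 18). That means finishing by hour 18, i.e. starting by 18 − 3 = hour 15.
Error review must finish before group study (must start by hour 15, minus 3-hour gap → hour 12). With a 1-hour duration, error review must start by 12 − 1 = hour 11.
Flashcard drill must finish in time for error review (must start by hour 11); group study (must start by hour 15); final review (must start by hour 19). The tightest is hour 11, so flashcard drill must start by 11 − 1 = hour 10.

10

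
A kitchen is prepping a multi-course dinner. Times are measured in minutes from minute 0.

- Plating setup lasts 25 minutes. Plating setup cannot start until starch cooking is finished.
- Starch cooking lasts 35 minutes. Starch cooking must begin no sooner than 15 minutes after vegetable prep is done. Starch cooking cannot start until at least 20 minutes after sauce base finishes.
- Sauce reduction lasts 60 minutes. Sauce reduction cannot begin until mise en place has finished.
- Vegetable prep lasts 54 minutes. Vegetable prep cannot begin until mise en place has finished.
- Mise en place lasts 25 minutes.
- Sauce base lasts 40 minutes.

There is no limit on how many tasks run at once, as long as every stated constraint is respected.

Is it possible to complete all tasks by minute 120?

Sauce base can start immediately at minute 0; it finishes at minute 40.
Mise en place has no prerequisites, so it starts at minute 0 and finishes at minute 25.
Sauce reduction waits on mise en place (finishes minute 25), so it starts at minute 25 and finishes at 25 + 60 = minute 85.
After mise en place (finishes minute 25), vegetable prep can start at minute 25 and finishes at minute 79.
Starch cooking cannot start until vegetable prep (finishes minute 79, plus 15-minute gap → minute 94); sauce base (finishes minute 40, plus 20-minute gap → minute 60). The controlling bound is minute 94, so starch cooking finishes at 94 + 35 = minute 129.
Plating setup waits on starch cooking (finishes minute 129), so it starts at minute 129 and finishes at 129 + 25 = minute 154.
The earliest everything can be done is minute 154, which is after the deadline of 120, so it is not possible.

No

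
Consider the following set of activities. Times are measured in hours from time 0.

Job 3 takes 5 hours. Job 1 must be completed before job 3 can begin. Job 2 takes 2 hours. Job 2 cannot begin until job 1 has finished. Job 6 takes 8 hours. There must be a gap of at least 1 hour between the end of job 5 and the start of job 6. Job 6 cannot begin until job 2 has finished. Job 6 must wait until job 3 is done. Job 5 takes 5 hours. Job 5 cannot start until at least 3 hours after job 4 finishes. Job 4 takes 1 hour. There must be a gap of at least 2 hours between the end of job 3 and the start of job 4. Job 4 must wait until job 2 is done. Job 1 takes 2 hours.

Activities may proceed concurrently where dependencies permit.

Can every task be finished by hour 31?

Yes

Job 1 has no prerequisites, so it starts at hour 0 and finishes at hour 2.
After job 1 (finishes hour 2), job 3 can start at hour 2 and finishes at hour 7.
After job 1 (finishes hour 2), job 2 can start at hour 2 and finishes at hour 4.
Job 4 cannot start until job 3 (finishes hour 7, plus 2-hour gap → hour 9); job 2 (finishes hour 4). The controlling bound is hour 9, so job 4 finishes at 9 + 1 = hour 10.
Job 5 waits on job 4 (finishes hour 10, plus 3-hour gap → hour 13), so it starts at hour 13 and finishes at 13 + 5 = hour 18.
Job 6 cannot start until job 5 (finishes hour 18, plus 1-hour gap → hour 19); job 2 (finishes hour 4); job 3 (finishes hour 7). The controlling bound is hour 19, so job 6 finishes at 19 + 8 = hour 27.
Every task is finished by hour 27, which is no later than the deadline of 31, so the schedule is feasible.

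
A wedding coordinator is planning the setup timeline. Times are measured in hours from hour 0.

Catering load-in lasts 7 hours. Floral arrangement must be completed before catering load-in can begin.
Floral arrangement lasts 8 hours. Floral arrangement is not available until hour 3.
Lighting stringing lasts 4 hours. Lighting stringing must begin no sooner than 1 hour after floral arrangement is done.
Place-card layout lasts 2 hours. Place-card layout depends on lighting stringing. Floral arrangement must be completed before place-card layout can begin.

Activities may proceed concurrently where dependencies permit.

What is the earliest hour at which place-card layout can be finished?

Floral arrangement cannot begin until its own release at hour 3. It runs from hour 3 to 3 + 8 = hour 11.
Lighting stringing cannot begin until floral arrangement (finishes hour 11, plus 1-hour gap → hour 12). It runs from hour 12 to 12 + 4 = hour 16.
Place-card layout has to wait for lighting stringing (finishes hour 16); floral arrangement (finishes hour 11). The latest of these is hour 16, so place-card layout runs hour 16 to 16 + 2 = hour 18.

18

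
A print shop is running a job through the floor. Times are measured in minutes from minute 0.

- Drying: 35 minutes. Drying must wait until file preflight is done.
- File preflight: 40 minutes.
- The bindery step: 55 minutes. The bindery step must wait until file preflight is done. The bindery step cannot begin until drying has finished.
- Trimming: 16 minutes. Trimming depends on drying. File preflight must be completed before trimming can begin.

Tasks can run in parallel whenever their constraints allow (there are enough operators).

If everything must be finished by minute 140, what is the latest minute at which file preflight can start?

Trimming has no dependents, so it just needs to finish by minute 140. Starting by 140 − 16 = minute 124 achieves that.
The bindery step must finish by minute 140; it takes 55 minutes, so it must start by 140 − 55 = minute 85.
Drying has several dependents: trimming (must start by minute 124); the bindery step (must start by minute 85). The earliest of those limits is minute 85, so drying must start by 85 − 35 = minute 50.
For file preflight: drying (must start by minute 50); trimming (must start by minute 124); the bindery step (must start by minute 85). The most restrictive is minute 50; with a 40-minute duration, file preflight must start by minute 10.

10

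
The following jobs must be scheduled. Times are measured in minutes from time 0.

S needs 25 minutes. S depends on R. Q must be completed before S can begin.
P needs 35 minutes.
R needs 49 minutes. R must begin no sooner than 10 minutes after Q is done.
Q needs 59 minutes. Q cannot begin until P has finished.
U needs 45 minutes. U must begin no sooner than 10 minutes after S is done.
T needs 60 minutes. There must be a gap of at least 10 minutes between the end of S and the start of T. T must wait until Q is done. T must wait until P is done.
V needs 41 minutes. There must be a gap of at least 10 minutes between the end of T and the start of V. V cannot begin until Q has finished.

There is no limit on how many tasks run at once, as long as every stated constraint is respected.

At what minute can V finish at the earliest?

P has no prerequisites, so it starts at minute 0 and finishes at minute 35.
After P (finishes minute 35), Q can start at minute 35 and finishes at minute 94.
R cannot begin until Q (finishes minute 94, plus 10-minute gap → minute 104). It runs from minute 104 to 104 + 49 = minute 153.
For S: R (finishes minute 153); Q (finishes minute 94). Taking the maximum gives a start of minute 153, and it finishes at 153 + 25 = minute 178.
T cannot start until S (finishes minute 178, plus 10-minute gap → minute 188); Q (finishes minute 94); P (finishes minute 35). The controlling bound is minute 188, so T finishes at 188 + 60 = minute 248.
For V: T (finishes minute 248, plus 10-minute gap → minute 258); Q (finishes minute 94). Taking the maximum gives a start of minute 258, and it finishes at 258 + 41 = minute 299.

299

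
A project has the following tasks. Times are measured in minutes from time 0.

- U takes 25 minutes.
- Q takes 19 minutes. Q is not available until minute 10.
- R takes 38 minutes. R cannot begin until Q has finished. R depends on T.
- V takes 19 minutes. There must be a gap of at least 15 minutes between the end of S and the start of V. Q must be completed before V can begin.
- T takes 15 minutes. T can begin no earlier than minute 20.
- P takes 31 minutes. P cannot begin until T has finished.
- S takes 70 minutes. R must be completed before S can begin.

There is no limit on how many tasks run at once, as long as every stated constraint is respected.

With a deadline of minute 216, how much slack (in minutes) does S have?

T waits on its own release at minute 20, so it starts at minute 20 and finishes at 20 + 15 = minute 35.
Q cannot begin until its own release at minute 10. It runs from minute 10 to 10 + 19 = minute 29.
R cannot start until Q (finishes minute 29); T (finishes minute 35). The controlling bound is minute 35, so R finishes at 35 + 38 = minute 73.
S waits on R (finishes minute 73), so it starts at minute 73 and finishes at 73 + 70 = minute 143.

Working backward from the deadline:
To finish by minute 216, V (duration 19) must start no later than minute 197.
S has to be done before V (must start by minute 197, minus 15-minute gap → minute 182). That means finishing by minute 182, i.e. starting by 182 − 70 = minute 112.
So S can start as early as minute 73 and as late as minute 112, giving 112 − 73 = 39 minutes of slack.

39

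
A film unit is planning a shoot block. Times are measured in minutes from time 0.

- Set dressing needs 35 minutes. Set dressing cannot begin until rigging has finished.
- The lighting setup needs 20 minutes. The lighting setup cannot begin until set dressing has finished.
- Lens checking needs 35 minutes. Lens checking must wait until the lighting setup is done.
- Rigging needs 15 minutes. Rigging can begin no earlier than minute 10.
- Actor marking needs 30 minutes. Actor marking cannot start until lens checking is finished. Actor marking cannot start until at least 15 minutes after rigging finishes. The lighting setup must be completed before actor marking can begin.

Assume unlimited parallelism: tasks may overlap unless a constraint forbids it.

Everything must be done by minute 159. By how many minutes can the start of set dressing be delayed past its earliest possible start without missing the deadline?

14

Rigging cannot begin until its own release at minute 10. It runs from minute 10 to 10 + 15 = minute 25.
Set dressing waits on rigging (finishes minute 25), so it starts at minute 25 and finishes at 25 + 35 = minute 60.

Working backward from the deadline:
Actor marking has no dependents, so it just needs to finish by minute 159. Starting by 159 − 30 = minute 129 achieves that.
Lens checking must finish before actor marking (must start by minute 129). With a 35-minute duration, lens checking must start by 129 − 35 = minute 94.
The lighting setup feeds lens checking (must start by minute 94); actor marking (must start by minute 129). Taking the minimum, the lighting setup must finish by minute 94 and start by 94 − 20 = minute 74.
Set dressing has to be done before the lighting setup (must start by minute 74). That means finishing by minute 74, i.e. starting by 74 − 35 = minute 39.
So set dressing can start as early as minute 25 and as late as minute 39, giving 39 − 25 = 14 minutes of slack.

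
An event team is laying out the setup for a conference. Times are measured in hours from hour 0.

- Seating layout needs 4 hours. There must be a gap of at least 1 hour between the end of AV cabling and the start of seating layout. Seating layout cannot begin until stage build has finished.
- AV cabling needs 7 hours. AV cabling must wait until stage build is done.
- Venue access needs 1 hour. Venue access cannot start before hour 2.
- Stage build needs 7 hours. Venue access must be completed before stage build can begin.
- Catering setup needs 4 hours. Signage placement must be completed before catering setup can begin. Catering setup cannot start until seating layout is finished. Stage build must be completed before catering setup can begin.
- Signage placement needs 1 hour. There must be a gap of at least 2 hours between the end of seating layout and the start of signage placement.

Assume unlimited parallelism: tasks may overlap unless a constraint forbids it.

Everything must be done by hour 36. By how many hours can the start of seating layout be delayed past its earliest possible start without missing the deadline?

7

Venue access waits on its own release at hour 2, so it starts at hour 2 and finishes at 2 + 1 = hour 3.
After venue access (finishes hour 3), stage build can start at hour 3 and finishes at hour 10.
AV cabling cannot begin until stage build (finishes hour 10). It runs from hour 10 to 10 + 7 = hour 17.
For seating layout: AV cabling (finishes hour 17, plus 1-hour gap → hour 18); stage build (finishes hour 10). Taking the maximum gives a start of hour 18, and it finishes at 18 + 4 = hour 22.

Working backward from the deadline:
Catering setup must finish by hour 36; it takes 4 hours, so it must start by 36 − 4 = hour 32.
Signage placement feeds into catering setup (must start by hour 32); so signage placement must finish by hour 32 and therefore start by hour 31.
Seating layout must finish in time for signage placement (must start by hour 31, minus 2-hour gap → hour 29); catering setup (must start by hour 32). The tightest is hour 29, so seating layout must start by 29 − 4 = hour 25.
So seating layout can start as early as hour 18 and as late as hour 25, giving 25 − 18 = 7 hours of slack.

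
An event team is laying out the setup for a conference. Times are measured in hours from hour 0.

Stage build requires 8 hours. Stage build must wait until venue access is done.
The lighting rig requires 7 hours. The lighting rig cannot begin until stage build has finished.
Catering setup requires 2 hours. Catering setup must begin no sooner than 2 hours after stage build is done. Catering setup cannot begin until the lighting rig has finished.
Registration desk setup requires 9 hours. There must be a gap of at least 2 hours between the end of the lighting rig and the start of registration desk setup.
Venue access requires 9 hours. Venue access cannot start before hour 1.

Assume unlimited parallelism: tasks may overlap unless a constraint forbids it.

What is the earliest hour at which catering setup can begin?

25

Venue access cannot begin until its own release at hour 1. It runs from hour 1 to 1 + 9 = hour 10.
Stage build cannot begin until venue access (finishes hour 10). It runs from hour 10 to 10 + 8 = hour 18.
The lighting rig cannot begin until stage build (finishes hour 18). It runs from hour 18 to 18 + 7 = hour 25.
Catering setup waits on stage build (finishes hour 18, plus 2-hour gap → hour 20); the lighting rig (finishes hour 25). The latest of these is hour 25, which is the earliest catering setup can start.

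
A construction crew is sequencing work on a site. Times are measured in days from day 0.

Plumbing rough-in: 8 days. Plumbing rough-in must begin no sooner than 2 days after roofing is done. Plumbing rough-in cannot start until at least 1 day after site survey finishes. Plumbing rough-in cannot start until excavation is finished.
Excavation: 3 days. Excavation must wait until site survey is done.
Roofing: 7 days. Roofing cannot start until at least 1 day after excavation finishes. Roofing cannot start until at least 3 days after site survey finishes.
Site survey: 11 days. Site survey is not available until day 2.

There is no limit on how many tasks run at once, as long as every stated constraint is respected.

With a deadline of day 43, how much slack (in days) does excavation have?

Site survey cannot begin until its own release at day 2. It runs from day 2 to 2 + 11 = day 13.
Excavation waits on site survey (finishes day 13), so it starts at day 13 and finishes at 13 + 3 = day 16.

Working backward from the deadline:
Plumbing rough-in must finish by day 43; it takes 8 days, so it must start by 43 − 8 = day 35.
Roofing has to be done before plumbing rough-in (must start by day 35, minus 2-day gap → day 33). That means finishing by day 33, i.e. starting by 33 − 7 = day 26.
Excavation has several dependents: roofing (must start by day 26, minus 1-day gap → day 25); plumbing rough-in (must start by day 35). The earliest of those limits is day 25, so excavation must start by 25 − 3 = day 22.
So excavation can start as early as day 13 and as late as day 22, giving 22 − 13 = 9 days of slack.

9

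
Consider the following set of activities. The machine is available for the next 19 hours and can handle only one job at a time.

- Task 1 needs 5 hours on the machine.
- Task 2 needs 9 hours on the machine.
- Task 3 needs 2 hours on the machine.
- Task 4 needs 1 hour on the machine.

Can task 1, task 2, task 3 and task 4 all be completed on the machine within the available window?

Running back to back, the jobs need 5 + 9 + 2 + 1 = 17 hours on the machine.
Since 17 ≤ 19, they fit within the window.

Yes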